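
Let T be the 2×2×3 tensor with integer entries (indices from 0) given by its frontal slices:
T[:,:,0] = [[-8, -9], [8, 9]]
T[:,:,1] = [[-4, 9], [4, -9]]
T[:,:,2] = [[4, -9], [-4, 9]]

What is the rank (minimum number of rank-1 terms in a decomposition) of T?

2

Lower bound: the mode-2 unfolding of T (rows indexed by j, columns by (i,k) = (0,0), (0,1), (0,2), (1,0), (1,1), (1,2)) is [[-8, -4, 4, 8, 4, -4], [-9, 9, -9, 9, -9, 9]].
There the 2×2 minor on rows j ∈ {0, 1}, columns (i,k) ∈ {(0,0), (0,1)} is det [[-8, -4], [-9, 9]] = -108 ≠ 0, so this unfolding has rank ≥ 2; CP rank is at least every unfolding rank, so rank(T) ≥ 2. (Flattening ranks never certify an upper bound on CP rank; for that we must actually write T with 2 rank-1 terms.)
Upper bound — finding two terms. Every mode-1 slice of T is a multiple of one matrix: T[i,:,:] = a[i]·M with a = [1, -1] and M = [[-8, -4, 4], [-9, 9, -9]] (rows indexed by j, columns by k). So it suffices to write M as a sum of two rank-1 matrices.
Splitting M by its rows (j = 0, 1), M = [1, 0][-8, -4, 4]ᵀ + [0, 1][-9, 9, -9]ᵀ.
Hence T = [1, -1] ⊗ [1, 0] ⊗ [-8, -4, 4] + [1, -1] ⊗ [0, 1] ⊗ [-9, 9, -9], so rank(T) ≤ 2.
These bounds meet, so rank(T) = 2.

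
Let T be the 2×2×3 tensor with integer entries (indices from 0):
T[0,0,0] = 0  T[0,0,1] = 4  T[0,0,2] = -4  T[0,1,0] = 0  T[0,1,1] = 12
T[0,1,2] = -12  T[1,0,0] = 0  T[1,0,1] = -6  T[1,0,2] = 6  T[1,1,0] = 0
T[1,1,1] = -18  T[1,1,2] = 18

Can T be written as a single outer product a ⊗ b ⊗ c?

If T = a ⊗ b ⊗ c then every fibre of T is a multiple of the corresponding factor, so read the factors off the fibres through the nonzero entry T[0,0,1] = 4.
The mode-1 fibre T[:,0,1] = [4, -6] gives a = [2, -3] (primitive direction); the mode-2 fibre T[0,:,1] = [4, 12] gives b = [1, 3]; then c[k] = T[0,0,k] / (a[0]·b[0]) = [0, 4, -4] / 2 = [0, 2, -2].
Expanding [2, -3] ⊗ [1, 3] ⊗ [0, 2, -2] reproduces all 12 entries of T, so T = [2, -3] ⊗ [1, 3] ⊗ [0, 2, -2] and rank(T) ≤ 1.
Equivalently every frontal slice T[:,:,k] is c[k] times the rank-1 matrix [2, -3] ⊗ [1, 3]. So T has rank 1 (it is nonzero).

Yes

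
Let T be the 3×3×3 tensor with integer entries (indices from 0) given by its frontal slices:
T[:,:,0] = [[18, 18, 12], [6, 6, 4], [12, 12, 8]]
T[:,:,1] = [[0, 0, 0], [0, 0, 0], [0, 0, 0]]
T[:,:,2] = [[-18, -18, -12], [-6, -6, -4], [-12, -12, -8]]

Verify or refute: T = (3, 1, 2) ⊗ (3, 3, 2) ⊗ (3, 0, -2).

Reconstruct entry (0,0,0) from the claimed factors: Σₗ aₗ[0]bₗ[0]cₗ[0] = (3)·(3)·(3) = 27, but T[0,0,0] = 18. The claim is false.

No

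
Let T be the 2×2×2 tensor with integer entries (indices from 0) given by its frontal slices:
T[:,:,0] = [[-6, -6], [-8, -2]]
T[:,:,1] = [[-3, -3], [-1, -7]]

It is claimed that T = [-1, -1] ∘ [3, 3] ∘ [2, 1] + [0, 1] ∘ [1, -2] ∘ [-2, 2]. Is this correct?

Yes

Reconstruct entrywise from the claimed factors. For example, T[1,1,1] = -7 and Σₗ aₗ[1]bₗ[1]cₗ[1] = (-1)·(3)·(1) + (1)·(-2)·(2) = -7; checking all 8 entries, every one matches. The claim holds.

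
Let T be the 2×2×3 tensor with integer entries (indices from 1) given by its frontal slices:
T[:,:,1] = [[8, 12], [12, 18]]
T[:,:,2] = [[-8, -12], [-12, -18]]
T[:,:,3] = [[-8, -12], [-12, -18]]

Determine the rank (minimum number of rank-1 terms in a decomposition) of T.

Lower bound: T ≠ 0 (e.g. T[1,1,1] = 8), so rank(T) ≥ 1.
Upper bound: if T = a ⊗ b ⊗ c then every fibre of T is a multiple of the corresponding factor, so read the factors off the fibres through the nonzero entry T[1,1,1] = 8.
The mode-1 fibre T[:,1,1] = [8, 12] gives a = (2, 3) (primitive direction); the mode-2 fibre T[1,:,1] = [8, 12] gives b = (2, 3); then c[k] = T[1,1,k] / (a[1]·b[1]) = [8, -8, -8] / 4 = (2, -2, -2).
Expanding (2, 3) ⊗ (2, 3) ⊗ (2, -2, -2) reproduces all 12 entries of T, so T = (2, 3) ⊗ (2, 3) ⊗ (2, -2, -2) and rank(T) ≤ 1.
These bounds meet, so rank(T) = 1.

1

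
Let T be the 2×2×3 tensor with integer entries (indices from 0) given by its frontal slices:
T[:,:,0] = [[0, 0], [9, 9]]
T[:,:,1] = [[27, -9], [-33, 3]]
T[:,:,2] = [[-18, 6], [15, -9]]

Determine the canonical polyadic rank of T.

Lower bound: in the mode-2 unfolding of T (rows indexed by j, columns by (i,k)) the 2×2 minor on rows j ∈ {0, 1}, columns (i,k) ∈ {(0,1), (1,0)} is det [[27, 9], [-9, 9]] = 324 ≠ 0, so that unfolding has rank ≥ 2 and hence rank(T) ≥ 2 (CP rank is at least every unfolding rank, though it can be larger).
Upper bound: with S_k = T[:,:,k], the two rank-1 terms a₁b₁ᵀ, a₂b₂ᵀ are the rank-1 members of the pencil x·S₀ + y·S₁.
det(x·S₀ + y·S₁) is 324·xy − 216·y² = 108·(3·x − 2·y)(y), vanishing at (x:y) = (2:3) and (1:0).
M₁ = 2·S₀ + 3·S₁ = [[81, -27], [-81, 27]] = 27·[1, -1][3, -1]ᵀ and M₂ = S₀ = [[0, 0], [9, 9]] = 9·[0, 1][1, 1]ᵀ, so take a₁ = [1, -1], b₁ = [3, -1], a₂ = [0, 1], b₂ = [1, 1].
Each slice is an integer combination of E₁ = a₁b₁ᵀ and E₂ = a₂b₂ᵀ: S₀ = 9·E₂, S₁ = 9·E₁ − 6·E₂, S₂ = −6·E₁ − 3·E₂; reading off coefficients, c₁ = [0, 9, -6] and c₂ = [9, -6, -3].
Hence T = [1, -1] ⊗ [3, -1] ⊗ [0, 9, -6] + [0, 1] ⊗ [1, 1] ⊗ [9, -6, -3], so rank(T) ≤ 2.
These bounds meet, so rank(T) = 2.

2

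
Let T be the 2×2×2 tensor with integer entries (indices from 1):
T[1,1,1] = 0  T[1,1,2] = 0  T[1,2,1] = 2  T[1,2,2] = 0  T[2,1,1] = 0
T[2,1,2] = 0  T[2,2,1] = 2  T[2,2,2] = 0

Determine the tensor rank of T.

1

Lower bound: T ≠ 0 (e.g. T[1,2,1] = 2), so rank(T) ≥ 1.
Upper bound: if T = a (x) b (x) c then every fibre of T is a multiple of the corresponding factor, so read the factors off the fibres through the nonzero entry T[1,2,1] = 2.
The mode-1 fibre T[:,2,1] = [2, 2] gives a = (1, 1) (primitive direction); the mode-2 fibre T[1,:,1] = [0, 2] gives b = (0, 1); then c[k] = T[1,2,k] / (a[1]·b[2]) = [2, 0] / 1 = (2, 0).
Expanding (1, 1) (x) (0, 1) (x) (2, 0) reproduces all 8 entries of T, so T = (1, 1) (x) (0, 1) (x) (2, 0) and rank(T) ≤ 1.
These bounds meet, so rank(T) = 1.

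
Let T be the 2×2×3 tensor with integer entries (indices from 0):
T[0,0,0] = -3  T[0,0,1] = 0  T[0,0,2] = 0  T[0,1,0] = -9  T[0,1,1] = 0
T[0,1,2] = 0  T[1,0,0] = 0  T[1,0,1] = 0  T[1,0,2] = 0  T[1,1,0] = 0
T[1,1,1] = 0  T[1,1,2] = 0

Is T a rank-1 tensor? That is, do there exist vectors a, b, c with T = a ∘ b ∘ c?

If T = a ∘ b ∘ c then every fibre of T is a multiple of the corresponding factor, so read the factors off the fibres through the nonzero entry T[0,0,0] = -3.
The mode-1 fibre T[:,0,0] = [-3, 0] gives a = [1, 0] (primitive direction); the mode-2 fibre T[0,:,0] = [-3, -9] gives b = [1, 3]; then c[k] = T[0,0,k] / (a[0]·b[0]) = [-3, 0, 0] / 1 = [-3, 0, 0].
Expanding [1, 0] ∘ [1, 3] ∘ [-3, 0, 0] reproduces all 12 entries of T, so T = [1, 0] ∘ [1, 3] ∘ [-3, 0, 0] and rank(T) ≤ 1.
Equivalently every frontal slice T[:,:,k] is c[k] times the rank-1 matrix [1, 0] ∘ [1, 3]. So T has rank 1 (it is nonzero).

Yes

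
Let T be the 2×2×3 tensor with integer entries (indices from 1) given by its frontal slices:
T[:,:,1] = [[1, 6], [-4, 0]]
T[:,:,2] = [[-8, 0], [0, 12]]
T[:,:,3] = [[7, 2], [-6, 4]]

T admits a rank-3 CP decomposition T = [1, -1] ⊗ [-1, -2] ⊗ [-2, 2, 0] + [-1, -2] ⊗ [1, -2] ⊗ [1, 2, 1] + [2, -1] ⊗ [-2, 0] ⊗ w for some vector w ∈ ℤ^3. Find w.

w = [0, 1, -2]

Subtract the known terms from T to get the rank-1 residual R = [2, -1] ⊗ [-2, 0] ⊗ w, so R[i,j,k] = a[i]·b[j]·w[k]. Pick indices with nonzero a[1]·b[1] = (2)·(-2) = -4. Only the fibre through (1,1,·) is needed: R[1,1,:] = T[1,1,:] − Σₗ aₗ[1]bₗ[1]cₗ = [1, -8, 7] − (1)·(-1)·[-2, 2, 0] − (-1)·(1)·[1, 2, 1] = [0, -4, 8]. Then w[k] = R[1,1,k] / -4 for each k, giving w = [0, -4, 8] / -4 = [0, 1, -2].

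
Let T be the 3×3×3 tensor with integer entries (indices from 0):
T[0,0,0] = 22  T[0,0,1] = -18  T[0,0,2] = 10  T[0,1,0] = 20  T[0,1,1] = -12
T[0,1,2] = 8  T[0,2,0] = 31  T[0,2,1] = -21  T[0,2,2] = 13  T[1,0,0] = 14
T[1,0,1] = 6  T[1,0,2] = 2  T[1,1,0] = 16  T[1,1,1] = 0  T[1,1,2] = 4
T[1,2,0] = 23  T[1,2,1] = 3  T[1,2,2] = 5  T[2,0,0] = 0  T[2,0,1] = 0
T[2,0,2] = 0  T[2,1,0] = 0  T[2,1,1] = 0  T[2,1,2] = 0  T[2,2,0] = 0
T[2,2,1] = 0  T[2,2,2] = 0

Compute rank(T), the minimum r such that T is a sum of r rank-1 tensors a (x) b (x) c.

2

Lower bound: the mode-3 unfolding of T (rows indexed by k, columns by (i,j) = (0,0), (0,1), (0,2), (1,0), (1,1), (1,2), (2,0), (2,1), (2,2)) is [[22, 20, 31, 14, 16, 23, 0, 0, 0], [-18, -12, -21, 6, 0, 3, 0, 0, 0], [10, 8, 13, 2, 4, 5, 0, 0, 0]].
There the 2×2 minor on rows k ∈ {0, 1}, columns (i,j) ∈ {(0,0), (0,1)} is det [[22, 20], [-18, -12]] = 96 ≠ 0, so this unfolding has rank ≥ 2; CP rank is at least every unfolding rank, so rank(T) ≥ 2. (Unfolding ranks only ever bound the CP rank from below — rank(T) can be strictly larger than all of them — so the matching upper bound has to come from an explicit 2-term decomposition.)
Upper bound — finding two terms. Write S_k = T[:,:,k] for the frontal slices: S₀ = [[22, 20, 31], [14, 16, 23], [0, 0, 0]], S₁ = [[-18, -12, -21], [6, 0, 3], [0, 0, 0]], S₂ = [[10, 8, 13], [2, 4, 5], [0, 0, 0]].
If T = a₁ (x) b₁ (x) c₁ + a₂ (x) b₂ (x) c₂ then each S_k = c₁[k]·a₁b₁ᵀ + c₂[k]·a₂b₂ᵀ. S₀ and S₁ are linearly independent, so a₁b₁ᵀ and a₂b₂ᵀ must span the same plane of matrices: they are the rank-1 matrices of the form x·S₀ + y·S₁.
The 2×2 minor of x·S₀ + y·S₁ on rows {0,1}, columns {0,1} is 72·x² − 240·xy + 72·y² = 24·(x − 3·y)(3·x − y), vanishing at (x:y) = (3:1) and (1:3).
M₁ = 3·S₀ + S₁ = [[48, 48, 72], [48, 48, 72], [0, 0, 0]] = 24·(1, 1, 0)(2, 2, 3)ᵀ and M₂ = S₀ + 3·S₁ = [[-32, -16, -32], [32, 16, 32], [0, 0, 0]] = (-16)·(1, -1, 0)(2, 1, 2)ᵀ, so take a₁ = (1, 1, 0), b₁ = (2, 2, 3), a₂ = (1, -1, 0), b₂ = (2, 1, 2).
Each slice is an integer combination of E₁ = a₁b₁ᵀ and E₂ = a₂b₂ᵀ: S₀ = 9·E₁ + 2·E₂, S₁ = −3·E₁ − 6·E₂, S₂ = 3·E₁ + 2·E₂; reading off coefficients, c₁ = (9, -3, 3) and c₂ = (2, -6, 2).
Hence T = (1, 1, 0) (x) (2, 2, 3) (x) (9, -3, 3) + (1, -1, 0) (x) (2, 1, 2) (x) (2, -6, 2), so rank(T) ≤ 2.
These bounds meet, so rank(T) = 2.
Check entry T[2,0,2] = 0: (0)·(2)·(3) + (0)·(2)·(2) = 0.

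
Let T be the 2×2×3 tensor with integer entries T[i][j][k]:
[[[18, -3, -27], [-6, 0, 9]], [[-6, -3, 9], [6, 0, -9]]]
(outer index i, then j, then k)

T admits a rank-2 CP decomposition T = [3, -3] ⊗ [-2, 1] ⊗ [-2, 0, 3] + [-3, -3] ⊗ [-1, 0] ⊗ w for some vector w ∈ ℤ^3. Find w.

Subtract the known terms from T to get the rank-1 residual R = [-3, -3] ⊗ [-1, 0] ⊗ w, so R[i,j,k] = a[i]·b[j]·w[k]. Pick indices with nonzero a[0]·b[0] = (-3)·(-1) = 3. Only the fibre through (0,0,·) is needed: R[0,0,:] = T[0,0,:] − Σₗ aₗ[0]bₗ[0]cₗ = [18, -3, -27] − (3)·(-2)·[-2, 0, 3] = [6, -3, -9]. Then w[k] = R[0,0,k] / 3 for each k, giving w = [6, -3, -9] / 3 = [2, -1, -3].

w = [2, -1, -3]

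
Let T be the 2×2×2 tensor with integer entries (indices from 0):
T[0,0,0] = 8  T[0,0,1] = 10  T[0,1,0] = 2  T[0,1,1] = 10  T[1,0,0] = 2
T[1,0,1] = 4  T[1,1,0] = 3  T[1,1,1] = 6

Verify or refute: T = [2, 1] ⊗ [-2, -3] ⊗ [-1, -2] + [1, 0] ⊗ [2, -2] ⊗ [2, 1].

Reconstruct entrywise from the claimed factors. For example, T[0,0,0] = 8 and Σₗ aₗ[0]bₗ[0]cₗ[0] = (2)·(-2)·(-1) + (1)·(2)·(2) = 8; checking all 8 entries, every one matches. The claim holds.

Yes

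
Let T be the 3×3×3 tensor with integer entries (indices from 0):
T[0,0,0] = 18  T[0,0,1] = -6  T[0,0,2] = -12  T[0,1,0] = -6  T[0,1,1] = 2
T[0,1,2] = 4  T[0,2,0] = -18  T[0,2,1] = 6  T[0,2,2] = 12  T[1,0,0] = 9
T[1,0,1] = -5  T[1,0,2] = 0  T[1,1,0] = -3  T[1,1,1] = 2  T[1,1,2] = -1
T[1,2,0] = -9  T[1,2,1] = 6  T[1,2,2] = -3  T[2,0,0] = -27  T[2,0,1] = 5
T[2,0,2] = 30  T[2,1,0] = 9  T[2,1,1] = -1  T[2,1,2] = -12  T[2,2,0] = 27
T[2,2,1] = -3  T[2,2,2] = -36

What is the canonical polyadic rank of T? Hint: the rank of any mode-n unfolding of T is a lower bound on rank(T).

Lower bound: the mode-1 unfolding of T (rows indexed by i, columns by (j,k) = (0,0), (0,1), (0,2), (1,0), (1,1), (1,2), (2,0), (2,1), (2,2)) is [[18, -6, -12, -6, 2, 4, -18, 6, 12], [9, -5, 0, -3, 2, -1, -9, 6, -3], [-27, 5, 30, 9, -1, -12, 27, -3, -36]].
There the 2×2 minor on rows i ∈ {0, 1}, columns (j,k) ∈ {(0,0), (0,1)} is det [[18, -6], [9, -5]] = -36 ≠ 0, so this unfolding has rank ≥ 2; CP rank is at least every unfolding rank, so rank(T) ≥ 2. (This is only a lower bound: in general the CP rank may exceed every unfolding rank, so we still need to exhibit 2 rank-1 terms summing to T.)
Upper bound — finding two terms. Write S_k = T[:,:,k] for the frontal slices: S₀ = [[18, -6, -18], [9, -3, -9], [-27, 9, 27]], S₁ = [[-6, 2, 6], [-5, 2, 6], [5, -1, -3]], S₂ = [[-12, 4, 12], [0, -1, -3], [30, -12, -36]].
If T = a₁ (x) b₁ (x) c₁ + a₂ (x) b₂ (x) c₂ then each S_k = c₁[k]·a₁b₁ᵀ + c₂[k]·a₂b₂ᵀ. S₀ and S₁ are linearly independent, so a₁b₁ᵀ and a₂b₂ᵀ must span the same plane of matrices: they are the rank-1 matrices of the form x·S₀ + y·S₁.
The 2×2 minor of x·S₀ + y·S₁ on rows {0,1}, columns {0,1} is 6·xy − 2·y² = 2·(3·x − y)(y), vanishing at (x:y) = (1:3) and (1:0).
M₁ = S₀ + 3·S₁ = [[0, 0, 0], [-6, 3, 9], [-12, 6, 18]] = (-3)·[0, 1, 2][2, -1, -3]ᵀ and M₂ = S₀ = [[18, -6, -18], [9, -3, -9], [-27, 9, 27]] = 3·[2, 1, -3][3, -1, -3]ᵀ, so take a₁ = [0, 1, 2], b₁ = [2, -1, -3], a₂ = [2, 1, -3], b₂ = [3, -1, -3].
Each slice is an integer combination of E₁ = a₁b₁ᵀ and E₂ = a₂b₂ᵀ: S₀ = 3·E₂, S₁ = −E₁ − E₂, S₂ = 3·E₁ − 2·E₂; reading off coefficients, c₁ = [0, -1, 3] and c₂ = [3, -1, -2].
Hence T = [0, 1, 2] (x) [2, -1, -3] (x) [0, -1, 3] + [2, 1, -3] (x) [3, -1, -3] (x) [3, -1, -2], so rank(T) ≤ 2.
These bounds meet, so rank(T) = 2.

2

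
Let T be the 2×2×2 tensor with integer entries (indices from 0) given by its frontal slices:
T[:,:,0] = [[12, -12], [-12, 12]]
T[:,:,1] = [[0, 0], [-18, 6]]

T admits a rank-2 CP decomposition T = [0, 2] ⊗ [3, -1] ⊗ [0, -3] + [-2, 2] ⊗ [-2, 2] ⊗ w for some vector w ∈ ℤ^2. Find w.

w = [3, 0]

Subtract the known terms from T to get the rank-1 residual R = [-2, 2] ⊗ [-2, 2] ⊗ w, so R[i,j,k] = a[i]·b[j]·w[k]. Pick indices with nonzero a[0]·b[0] = (-2)·(-2) = 4. Only the fibre through (0,0,·) is needed: R[0,0,:] = T[0,0,:] − Σₗ aₗ[0]bₗ[0]cₗ = [12, 0] − (0)·(3)·[0, -3] = [12, 0]. Then w[k] = R[0,0,k] / 4 for each k, giving w = [12, 0] / 4 = [3, 0].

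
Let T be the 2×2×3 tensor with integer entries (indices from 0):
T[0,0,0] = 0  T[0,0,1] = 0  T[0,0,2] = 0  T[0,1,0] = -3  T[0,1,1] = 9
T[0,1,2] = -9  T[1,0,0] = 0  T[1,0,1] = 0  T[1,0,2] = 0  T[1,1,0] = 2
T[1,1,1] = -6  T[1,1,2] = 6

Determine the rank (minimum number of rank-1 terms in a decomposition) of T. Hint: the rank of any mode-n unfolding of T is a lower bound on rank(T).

1

Lower bound: T ≠ 0 (e.g. T[0,1,0] = -3), so rank(T) ≥ 1.
Upper bound: if T = a ⊗ b ⊗ c then every fibre of T is a multiple of the corresponding factor, so read the factors off the fibres through the nonzero entry T[0,1,0] = -3.
The mode-1 fibre T[:,1,0] = [-3, 2] gives a = (3, -2) (primitive direction); the mode-2 fibre T[0,:,0] = [0, -3] gives b = (0, 1); then c[k] = T[0,1,k] / (a[0]·b[1]) = [-3, 9, -9] / 3 = (-1, 3, -3).
Expanding (3, -2) ⊗ (0, 1) ⊗ (-1, 3, -3) reproduces all 12 entries of T, so T = (3, -2) ⊗ (0, 1) ⊗ (-1, 3, -3) and rank(T) ≤ 1.
These bounds meet, so rank(T) = 1.
Check entry T[1,1,1] = -6: (-2)·(1)·(3) = -6.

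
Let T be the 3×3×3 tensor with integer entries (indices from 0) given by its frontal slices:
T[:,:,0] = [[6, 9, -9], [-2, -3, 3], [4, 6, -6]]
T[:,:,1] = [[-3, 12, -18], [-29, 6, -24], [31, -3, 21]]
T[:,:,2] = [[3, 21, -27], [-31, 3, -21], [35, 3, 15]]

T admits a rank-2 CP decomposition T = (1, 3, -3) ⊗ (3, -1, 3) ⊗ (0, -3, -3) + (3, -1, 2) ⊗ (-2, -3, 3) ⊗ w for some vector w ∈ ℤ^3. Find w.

Subtract the known terms from T to get the rank-1 residual R = (3, -1, 2) ⊗ (-2, -3, 3) ⊗ w, so R[i,j,k] = a[i]·b[j]·w[k]. Pick indices with nonzero a[0]·b[0] = (3)·(-2) = -6. Only the fibre through (0,0,·) is needed: R[0,0,:] = T[0,0,:] − Σₗ aₗ[0]bₗ[0]cₗ = [6, -3, 3] − (1)·(3)·(0, -3, -3) = [6, 6, 12]. Then w[k] = R[0,0,k] / -6 for each k, giving w = [6, 6, 12] / -6 = (-1, -1, -2).

w = (-1, -1, -2)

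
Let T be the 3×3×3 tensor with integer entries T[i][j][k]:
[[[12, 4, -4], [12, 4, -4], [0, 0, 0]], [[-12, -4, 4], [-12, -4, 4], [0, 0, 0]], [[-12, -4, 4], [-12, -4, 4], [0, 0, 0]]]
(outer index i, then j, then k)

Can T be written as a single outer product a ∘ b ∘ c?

Yes

If T = a ∘ b ∘ c then every fibre of T is a multiple of the corresponding factor, so read the factors off the fibres through the nonzero entry T[0,0,0] = 12.
The mode-1 fibre T[:,0,0] = [12, -12, -12] gives a = [1, -1, -1] (primitive direction); the mode-2 fibre T[0,:,0] = [12, 12, 0] gives b = [1, 1, 0]; then c[k] = T[0,0,k] / (a[0]·b[0]) = [12, 4, -4] / 1 = [12, 4, -4].
Expanding [1, -1, -1] ∘ [1, 1, 0] ∘ [12, 4, -4] reproduces all 27 entries of T, so T = [1, -1, -1] ∘ [1, 1, 0] ∘ [12, 4, -4] and rank(T) ≤ 1.
Equivalently every frontal slice T[:,:,k] is c[k] times the rank-1 matrix [1, -1, -1] ∘ [1, 1, 0]. So T has rank 1 (it is nonzero).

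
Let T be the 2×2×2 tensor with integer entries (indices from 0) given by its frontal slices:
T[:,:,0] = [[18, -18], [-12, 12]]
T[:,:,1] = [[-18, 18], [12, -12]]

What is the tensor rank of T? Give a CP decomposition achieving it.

Lower bound: T ≠ 0 (e.g. T[0,0,0] = 18), so rank(T) ≥ 1.
Upper bound: if T = a ∘ b ∘ c then every fibre of T is a multiple of the corresponding factor, so read the factors off the fibres through the nonzero entry T[0,0,0] = 18.
The mode-1 fibre T[:,0,0] = [18, -12] gives a = [3, -2] (primitive direction); the mode-2 fibre T[0,:,0] = [18, -18] gives b = [1, -1]; then c[k] = T[0,0,k] / (a[0]·b[0]) = [18, -18] / 3 = [6, -6].
Expanding [3, -2] ∘ [1, -1] ∘ [6, -6] reproduces all 8 entries of T, so T = [3, -2] ∘ [1, -1] ∘ [6, -6] and rank(T) ≤ 1.
These bounds meet, so rank(T) = 1.
Check entry T[1,1,1] = -12: (-2)·(-1)·(-6) = -12.

rank(T) = 1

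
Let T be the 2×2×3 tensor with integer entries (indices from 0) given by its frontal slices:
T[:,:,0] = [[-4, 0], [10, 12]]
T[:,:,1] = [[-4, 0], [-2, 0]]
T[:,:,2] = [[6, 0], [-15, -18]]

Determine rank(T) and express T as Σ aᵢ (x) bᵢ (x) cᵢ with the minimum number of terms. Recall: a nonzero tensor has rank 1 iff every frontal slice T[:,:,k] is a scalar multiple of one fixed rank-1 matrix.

rank(T) = 2

Lower bound: in the mode-3 unfolding of T (rows indexed by k, columns by (i,j)) the 2×2 minor on rows k ∈ {0, 1}, columns (i,j) ∈ {(0,0), (1,0)} is det [[-4, 10], [-4, -2]] = 48 ≠ 0, so that unfolding has rank ≥ 2 and hence rank(T) ≥ 2 (CP rank is at least every unfolding rank, though it can be larger).
Upper bound: with S_k = T[:,:,k], the two rank-1 terms a₁b₁ᵀ, a₂b₂ᵀ are the rank-1 members of the pencil x·S₀ + y·S₁.
det(x·S₀ + y·S₁) is −48·x² − 48·xy = (-48)·(x + y)(x), vanishing at (x:y) = (1:-1) and (0:1).
M₁ = S₀ − S₁ = [[0, 0], [12, 12]] = 12·[0, 1][1, 1]ᵀ and M₂ = S₁ = [[-4, 0], [-2, 0]] = (-2)·[2, 1][1, 0]ᵀ, so take a₁ = [0, 1], b₁ = [1, 1], a₂ = [2, 1], b₂ = [1, 0].
Each slice is an integer combination of E₁ = a₁b₁ᵀ and E₂ = a₂b₂ᵀ: S₀ = 12·E₁ − 2·E₂, S₁ = −2·E₂, S₂ = −18·E₁ + 3·E₂; reading off coefficients, c₁ = [12, 0, -18] and c₂ = [-2, -2, 3].
Hence T = [0, 1] (x) [1, 1] (x) [12, 0, -18] + [2, 1] (x) [1, 0] (x) [-2, -2, 3], so rank(T) ≤ 2.
These bounds meet, so rank(T) = 2.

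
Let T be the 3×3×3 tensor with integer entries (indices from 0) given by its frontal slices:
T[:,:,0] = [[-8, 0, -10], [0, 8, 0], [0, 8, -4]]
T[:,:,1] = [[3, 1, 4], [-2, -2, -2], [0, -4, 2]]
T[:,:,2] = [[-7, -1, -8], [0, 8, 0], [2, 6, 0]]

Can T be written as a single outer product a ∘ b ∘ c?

The mode-3 unfolding of T (rows indexed by k, columns by (i,j) = (0,0), (0,1), (0,2), (1,0), (1,1), (1,2), (2,0), (2,1), (2,2)) is [[-8, 0, -10, 0, 8, 0, 0, 8, -4], [3, 1, 4, -2, -2, -2, 0, -4, 2], [-7, -1, -8, 0, 8, 0, 2, 6, 0]].
There the 3×3 minor on rows k ∈ {0, 1, 2}, columns (i,j) ∈ {(0,0), (0,1), (0,2)} is det [[-8, 0, -10], [3, 1, 4], [-7, -1, -8]] = -8 ≠ 0, so this unfolding has rank ≥ 3; CP rank is at least every unfolding rank, so rank(T) ≥ 3.
In particular rank(T) ≥ 3 > 1, so T is not rank-1.

No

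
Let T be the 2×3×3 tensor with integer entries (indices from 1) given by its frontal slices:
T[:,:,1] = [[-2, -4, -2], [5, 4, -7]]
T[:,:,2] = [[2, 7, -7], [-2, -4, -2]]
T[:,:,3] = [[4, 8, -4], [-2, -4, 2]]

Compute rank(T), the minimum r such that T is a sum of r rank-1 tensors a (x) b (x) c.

Lower bound: the mode-2 unfolding of T (rows indexed by j, columns by (i,k) = (1,1), (1,2), (1,3), (2,1), (2,2), (2,3)) is [[-2, 2, 4, 5, -2, -2], [-4, 7, 8, 4, -4, -4], [-2, -7, -4, -7, -2, 2]].
There the 3×3 minor on rows j ∈ {1, 2, 3}, columns (i,k) ∈ {(1,1), (1,2), (1,3)} is det [[-2, 2, 4], [-4, 7, 8], [-2, -7, -4]] = 48 ≠ 0, so this unfolding has rank ≥ 3; CP rank is at least every unfolding rank, so rank(T) ≥ 3. (This is only a lower bound: in general the CP rank may exceed every unfolding rank, so we still need to exhibit 3 rank-1 terms summing to T.)
Upper bound: T is a sum of 3 rank-1 terms, T = [1, 1] (x) [2, 1, 1] (x) [-2, -2, 0] + [1, 2] (x) [2, 1, -1] (x) [2, 1, 0] + [2, -1] (x) [1, 2, -1] (x) [-1, 2, 2] (written with every a and b primitive with positive leading entry and the scale carried by c; CP decompositions are not unique, and this one is verified by expanding entrywise), so rank(T) ≤ 3.
These bounds meet, so rank(T) = 3.

3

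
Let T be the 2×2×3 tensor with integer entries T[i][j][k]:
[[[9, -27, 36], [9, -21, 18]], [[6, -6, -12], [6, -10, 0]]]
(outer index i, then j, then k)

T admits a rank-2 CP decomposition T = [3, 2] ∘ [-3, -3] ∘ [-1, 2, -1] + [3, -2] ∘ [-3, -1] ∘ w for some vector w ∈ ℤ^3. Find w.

Subtract the known terms from T to get the rank-1 residual R = [3, -2] ∘ [-3, -1] ∘ w, so R[i,j,k] = a[i]·b[j]·w[k]. Pick indices with nonzero a[0]·b[0] = (3)·(-3) = -9. Only the fibre through (0,0,·) is needed: R[0,0,:] = T[0,0,:] − Σₗ aₗ[0]bₗ[0]cₗ = [9, -27, 36] − (3)·(-3)·[-1, 2, -1] = [0, -9, 27]. Then w[k] = R[0,0,k] / -9 for each k, giving w = [0, -9, 27] / -9 = [0, 1, -3].

w = [0, 1, -3]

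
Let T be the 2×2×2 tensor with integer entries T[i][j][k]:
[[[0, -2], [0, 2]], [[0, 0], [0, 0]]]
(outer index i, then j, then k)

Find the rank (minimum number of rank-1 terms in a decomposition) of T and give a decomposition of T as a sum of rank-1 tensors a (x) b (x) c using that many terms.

Lower bound: T ≠ 0 (e.g. T[0,0,1] = -2), so rank(T) ≥ 1.
Upper bound: if T = a (x) b (x) c then every fibre of T is a multiple of the corresponding factor, so read the factors off the fibres through the nonzero entry T[0,0,1] = -2.
The mode-1 fibre T[:,0,1] = [-2, 0] gives a = [1, 0] (primitive direction); the mode-2 fibre T[0,:,1] = [-2, 2] gives b = [1, -1]; then c[k] = T[0,0,k] / (a[0]·b[0]) = [0, -2] / 1 = [0, -2].
Expanding [1, 0] (x) [1, -1] (x) [0, -2] reproduces all 8 entries of T, so T = [1, 0] (x) [1, -1] (x) [0, -2] and rank(T) ≤ 1.
These bounds meet, so rank(T) = 1.

rank(T) = 1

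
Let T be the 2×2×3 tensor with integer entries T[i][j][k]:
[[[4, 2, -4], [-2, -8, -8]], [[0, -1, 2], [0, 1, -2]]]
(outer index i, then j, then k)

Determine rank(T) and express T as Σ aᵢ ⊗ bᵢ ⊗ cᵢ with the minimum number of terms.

rank(T) = 3

Lower bound: the mode-3 unfolding of T (rows indexed by k, columns by (i,j) = (0,0), (0,1), (1,0), (1,1)) is [[4, -2, 0, 0], [2, -8, -1, 1], [-4, -8, 2, -2]].
There the 3×3 minor on rows k ∈ {0, 1, 2}, columns (i,j) ∈ {(0,0), (0,1), (1,0)} is det [[4, -2, 0], [2, -8, -1], [-4, -8, 2]] = -96 ≠ 0, so this unfolding has rank ≥ 3; CP rank is at least every unfolding rank, so rank(T) ≥ 3. (This is only a lower bound: in general the CP rank may exceed every unfolding rank, so we still need to exhibit 3 rank-1 terms summing to T.)
Upper bound: T is a sum of 3 rank-1 terms, T = [1, 0] ⊗ [0, 1] ⊗ [0, -8, -8] + [1, 0] ⊗ [2, -1] ⊗ [2, 2, -4] + [2, 1] ⊗ [1, -1] ⊗ [0, -1, 2] (one valid choice — decompositions are not unique — normalised so each a, b is primitive with positive first nonzero entry; check it by expanding all entries), so rank(T) ≤ 3.
These bounds meet, so rank(T) = 3.
Check entry T[0,0,2] = -4: (1)·(0)·(-8) + (1)·(2)·(-4) + (2)·(1)·(2) = -4.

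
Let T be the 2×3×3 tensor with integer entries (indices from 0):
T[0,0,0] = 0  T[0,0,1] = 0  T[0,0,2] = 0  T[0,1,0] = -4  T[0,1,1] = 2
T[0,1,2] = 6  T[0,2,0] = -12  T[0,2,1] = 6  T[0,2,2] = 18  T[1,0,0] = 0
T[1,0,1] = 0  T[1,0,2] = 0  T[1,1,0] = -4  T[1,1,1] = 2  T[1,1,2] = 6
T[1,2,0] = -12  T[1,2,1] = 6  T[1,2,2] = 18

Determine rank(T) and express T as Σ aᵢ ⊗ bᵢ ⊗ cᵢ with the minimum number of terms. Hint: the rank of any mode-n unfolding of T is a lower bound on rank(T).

rank(T) = 1

Lower bound: T ≠ 0 (e.g. T[0,1,0] = -4), so rank(T) ≥ 1.
Upper bound: the mode-1 fibre T[:,1,0] = [-4, -4] gives a = (1, 1) (primitive direction); the mode-2 fibre T[0,:,0] = [0, -4, -12] gives b = (0, 1, 3); then c[k] = T[0,1,k] / (a[0]·b[1]) = [-4, 2, 6] / 1 = (-4, 2, 6).
Expanding (1, 1) ⊗ (0, 1, 3) ⊗ (-4, 2, 6) reproduces all 18 entries of T, so T = (1, 1) ⊗ (0, 1, 3) ⊗ (-4, 2, 6) and rank(T) ≤ 1.
These bounds meet, so rank(T) = 1.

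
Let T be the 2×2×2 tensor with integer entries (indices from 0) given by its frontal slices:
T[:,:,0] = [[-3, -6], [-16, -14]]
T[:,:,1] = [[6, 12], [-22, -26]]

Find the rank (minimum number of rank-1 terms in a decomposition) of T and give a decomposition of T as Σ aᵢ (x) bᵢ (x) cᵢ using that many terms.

Lower bound: the mode-1 unfolding of T (rows indexed by i, columns by (j,k) = (0,0), (0,1), (1,0), (1,1)) is [[-3, 6, -6, 12], [-16, -22, -14, -26]].
There the 2×2 minor on rows i ∈ {0, 1}, columns (j,k) ∈ {(0,0), (0,1)} is det [[-3, 6], [-16, -22]] = 162 ≠ 0, so this unfolding has rank ≥ 2; CP rank is at least every unfolding rank, so rank(T) ≥ 2. (Flattening ranks never certify an upper bound on CP rank; for that we must actually write T with 2 rank-1 terms.)
Upper bound — finding two terms. Write S_k = T[:,:,k] for the frontal slices: S₀ = [[-3, -6], [-16, -14]], S₁ = [[6, 12], [-22, -26]].
If T = a₁ (x) b₁ (x) c₁ + a₂ (x) b₂ (x) c₂ then each S_k = c₁[k]·a₁b₁ᵀ + c₂[k]·a₂b₂ᵀ. S₀ and S₁ are linearly independent, so a₁b₁ᵀ and a₂b₂ᵀ must span the same plane of matrices: they are the rank-1 matrices of the form x·S₀ + y·S₁.
det(x·S₀ + y·S₁) is −54·x² + 54·xy + 108·y² = (-54)·(x − 2·y)(x + y), vanishing at (x:y) = (2:1) and (1:-1).
M₁ = 2·S₀ + S₁ = [[0, 0], [-54, -54]] = (-54)·(0, 1)(1, 1)ᵀ and M₂ = S₀ − S₁ = [[-9, -18], [6, 12]] = (-3)·(3, -2)(1, 2)ᵀ, so take a₁ = (0, 1), b₁ = (1, 1), a₂ = (3, -2), b₂ = (1, 2).
Each slice is an integer combination of E₁ = a₁b₁ᵀ and E₂ = a₂b₂ᵀ: S₀ = −18·E₁ − E₂, S₁ = −18·E₁ + 2·E₂; reading off coefficients, c₁ = (-18, -18) and c₂ = (-1, 2).
Hence T = (0, 1) (x) (1, 1) (x) (-18, -18) + (3, -2) (x) (1, 2) (x) (-1, 2), so rank(T) ≤ 2.
These bounds meet, so rank(T) = 2.

rank(T) = 2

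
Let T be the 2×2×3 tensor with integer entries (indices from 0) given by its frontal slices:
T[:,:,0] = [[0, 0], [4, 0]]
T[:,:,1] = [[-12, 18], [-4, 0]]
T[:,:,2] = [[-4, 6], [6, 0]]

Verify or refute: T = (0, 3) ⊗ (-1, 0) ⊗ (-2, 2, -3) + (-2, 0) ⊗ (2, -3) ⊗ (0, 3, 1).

Reconstruct entry (1,0,0) from the claimed factors: Σₗ aₗ[1]bₗ[0]cₗ[0] = (3)·(-1)·(-2) + (0)·(2)·(0) = 6, but T[1,0,0] = 4. The claim is false.

No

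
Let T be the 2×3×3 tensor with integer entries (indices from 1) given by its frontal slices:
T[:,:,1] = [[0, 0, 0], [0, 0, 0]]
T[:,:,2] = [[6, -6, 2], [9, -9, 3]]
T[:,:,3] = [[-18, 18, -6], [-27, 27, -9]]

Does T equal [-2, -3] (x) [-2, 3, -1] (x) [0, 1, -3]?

No

Reconstruct entry (1,1,2) from the claimed factors: Σₗ aₗ[1]bₗ[1]cₗ[2] = (-2)·(-2)·(1) = 4, but T[1,1,2] = 6. The claim is false.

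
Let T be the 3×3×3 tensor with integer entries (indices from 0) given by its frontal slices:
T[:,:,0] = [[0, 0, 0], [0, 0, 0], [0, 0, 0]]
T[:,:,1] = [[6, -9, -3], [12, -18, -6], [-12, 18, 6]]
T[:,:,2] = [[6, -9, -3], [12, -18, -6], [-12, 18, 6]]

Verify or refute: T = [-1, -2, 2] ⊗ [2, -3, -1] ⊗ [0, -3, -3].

Reconstruct entrywise from the claimed factors. For example, T[1,1,0] = 0 and Σₗ aₗ[1]bₗ[1]cₗ[0] = (-2)·(-3)·(0) = 0; checking all 27 entries, every one matches. The claim holds.

Yes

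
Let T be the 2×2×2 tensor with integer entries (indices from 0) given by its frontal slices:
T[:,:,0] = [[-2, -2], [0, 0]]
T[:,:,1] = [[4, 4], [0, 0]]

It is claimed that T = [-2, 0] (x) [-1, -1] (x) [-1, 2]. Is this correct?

Yes

Reconstruct entrywise from the claimed factors. For example, T[0,1,1] = 4 and Σₗ aₗ[0]bₗ[1]cₗ[1] = (-2)·(-1)·(2) = 4; checking all 8 entries, every one matches. The claim holds.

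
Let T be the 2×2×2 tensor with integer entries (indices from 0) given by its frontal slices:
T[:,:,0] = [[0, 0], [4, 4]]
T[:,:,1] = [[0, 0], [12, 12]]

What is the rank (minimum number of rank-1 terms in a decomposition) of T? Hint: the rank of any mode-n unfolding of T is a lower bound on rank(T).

1

Lower bound: T ≠ 0 (e.g. T[1,0,0] = 4), so rank(T) ≥ 1.
Upper bound: if T = a ⊗ b ⊗ c then every fibre of T is a multiple of the corresponding factor, so read the factors off the fibres through the nonzero entry T[1,0,0] = 4.
The mode-1 fibre T[:,0,0] = [0, 4] gives a = [0, 1] (primitive direction); the mode-2 fibre T[1,:,0] = [4, 4] gives b = [1, 1]; then c[k] = T[1,0,k] / (a[1]·b[0]) = [4, 12] / 1 = [4, 12].
Expanding [0, 1] ⊗ [1, 1] ⊗ [4, 12] reproduces all 8 entries of T, so T = [0, 1] ⊗ [1, 1] ⊗ [4, 12] and rank(T) ≤ 1.
These bounds meet, so rank(T) = 1.
Check entry T[0,1,1] = 0: (0)·(1)·(12) = 0.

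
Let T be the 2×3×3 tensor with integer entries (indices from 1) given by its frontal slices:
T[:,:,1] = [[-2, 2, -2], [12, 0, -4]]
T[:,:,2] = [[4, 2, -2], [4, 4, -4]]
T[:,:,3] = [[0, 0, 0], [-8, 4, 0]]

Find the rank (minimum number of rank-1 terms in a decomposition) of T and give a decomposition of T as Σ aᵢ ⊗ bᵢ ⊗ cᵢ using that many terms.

rank(T) = 3

Lower bound: the mode-3 unfolding of T (rows indexed by k, columns by (i,j) = (1,1), (1,2), (1,3), (2,1), (2,2), (2,3)) is [[-2, 2, -2, 12, 0, -4], [4, 2, -2, 4, 4, -4], [0, 0, 0, -8, 4, 0]].
There the 3×3 minor on rows k ∈ {1, 2, 3}, columns (i,j) ∈ {(1,1), (1,2), (2,1)} is det [[-2, 2, 12], [4, 2, 4], [0, 0, -8]] = 96 ≠ 0, so this unfolding has rank ≥ 3; CP rank is at least every unfolding rank, so rank(T) ≥ 3. (This is only a lower bound: in general the CP rank may exceed every unfolding rank, so we still need to exhibit 3 rank-1 terms summing to T.)
Upper bound: T is a sum of 3 rank-1 terms, T = [0, 1] ⊗ [2, -1, 0] ⊗ [4, 0, -4] + [1, 0] ⊗ [1, 0, 0] ⊗ [-4, 2, 0] + [1, 2] ⊗ [1, 1, -1] ⊗ [2, 2, 0] (written with every a and b primitive with positive leading entry and the scale carried by c; CP decompositions are not unique, and this one is verified by expanding entrywise), so rank(T) ≤ 3.
These bounds meet, so rank(T) = 3.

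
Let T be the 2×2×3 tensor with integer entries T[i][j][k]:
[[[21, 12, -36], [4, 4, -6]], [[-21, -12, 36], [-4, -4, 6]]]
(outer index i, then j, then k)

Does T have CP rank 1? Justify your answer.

The mode-2 unfolding of T (rows indexed by j, columns by (i,k) = (0,0), (0,1), (0,2), (1,0), (1,1), (1,2)) is [[21, 12, -36, -21, -12, 36], [4, 4, -6, -4, -4, 6]].
There the 2×2 minor on rows j ∈ {0, 1}, columns (i,k) ∈ {(0,0), (0,1)} is det [[21, 12], [4, 4]] = 36 ≠ 0, so this unfolding has rank ≥ 2; CP rank is at least every unfolding rank, so rank(T) ≥ 2.
In particular rank(T) ≥ 2 > 1, so T is not rank-1.

No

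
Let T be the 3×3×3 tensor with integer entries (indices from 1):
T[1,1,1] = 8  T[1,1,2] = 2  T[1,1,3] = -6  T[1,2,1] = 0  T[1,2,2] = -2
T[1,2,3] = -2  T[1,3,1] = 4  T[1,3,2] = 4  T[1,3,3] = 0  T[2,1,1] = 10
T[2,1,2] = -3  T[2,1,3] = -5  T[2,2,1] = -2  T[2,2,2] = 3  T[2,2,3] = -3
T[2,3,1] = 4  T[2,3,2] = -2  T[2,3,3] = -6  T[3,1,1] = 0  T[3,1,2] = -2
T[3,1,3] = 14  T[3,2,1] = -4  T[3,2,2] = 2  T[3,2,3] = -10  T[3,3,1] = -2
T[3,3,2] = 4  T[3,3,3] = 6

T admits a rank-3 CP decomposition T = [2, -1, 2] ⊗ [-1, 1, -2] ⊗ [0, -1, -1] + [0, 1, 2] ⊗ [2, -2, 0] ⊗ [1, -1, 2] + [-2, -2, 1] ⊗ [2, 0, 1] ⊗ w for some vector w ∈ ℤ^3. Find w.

Subtract the known terms from T to get the rank-1 residual R = [-2, -2, 1] ⊗ [2, 0, 1] ⊗ w, so R[i,j,k] = a[i]·b[j]·w[k]. Pick indices with nonzero a[1]·b[1] = (-2)·(2) = -4. Only the fibre through (1,1,·) is needed: R[1,1,:] = T[1,1,:] − Σₗ aₗ[1]bₗ[1]cₗ = [8, 2, -6] − (2)·(-1)·[0, -1, -1] − (0)·(2)·[1, -1, 2] = [8, 0, -8]. Then w[k] = R[1,1,k] / -4 for each k, giving w = [8, 0, -8] / -4 = [-2, 0, 2].

w = [-2, 0, 2]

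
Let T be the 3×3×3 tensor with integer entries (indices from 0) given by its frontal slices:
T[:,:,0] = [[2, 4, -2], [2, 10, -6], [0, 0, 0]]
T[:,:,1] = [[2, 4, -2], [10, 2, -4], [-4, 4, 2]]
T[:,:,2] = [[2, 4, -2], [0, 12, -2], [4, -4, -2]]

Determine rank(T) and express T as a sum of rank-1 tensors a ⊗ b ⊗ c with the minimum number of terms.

rank(T) = 3

Lower bound: the mode-1 unfolding of T (rows indexed by i, columns by (j,k) = (0,0), (0,1), (0,2), (1,0), (1,1), (1,2), (2,0), (2,1), (2,2)) is [[2, 2, 2, 4, 4, 4, -2, -2, -2], [2, 10, 0, 10, 2, 12, -6, -4, -2], [0, -4, 4, 0, 4, -4, 0, 2, -2]].
There the 3×3 minor on rows i ∈ {0, 1, 2}, columns (j,k) ∈ {(0,0), (0,1), (0,2)} is det [[2, 2, 2], [2, 10, 0], [0, -4, 4]] = 48 ≠ 0, so this unfolding has rank ≥ 3; CP rank is at least every unfolding rank, so rank(T) ≥ 3. (This is only a lower bound: in general the CP rank may exceed every unfolding rank, so we still need to exhibit 3 rank-1 terms summing to T.)
Upper bound: T is a sum of 3 rank-1 terms, T = [0, 1, -1] ⊗ [2, -2, -1] ⊗ [0, 2, -2] + [0, 1, 0] ⊗ [1, -1, 1] ⊗ [-2, 2, 0] + [1, 2, 0] ⊗ [1, 2, -1] ⊗ [2, 2, 2] (one valid choice — decompositions are not unique — normalised so each a, b is primitive with positive first nonzero entry; check it by expanding all entries), so rank(T) ≤ 3.
These bounds meet, so rank(T) = 3.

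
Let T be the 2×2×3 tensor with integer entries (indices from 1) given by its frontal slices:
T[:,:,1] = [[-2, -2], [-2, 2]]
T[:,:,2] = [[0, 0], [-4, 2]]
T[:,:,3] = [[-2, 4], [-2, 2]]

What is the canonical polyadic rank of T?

Lower bound: the mode-3 unfolding of T (rows indexed by k, columns by (i,j) = (1,1), (1,2), (2,1), (2,2)) is [[-2, -2, -2, 2], [0, 0, -4, 2], [-2, 4, -2, 2]].
There the 3×3 minor on rows k ∈ {1, 2, 3}, columns (i,j) ∈ {(1,1), (1,2), (2,1)} is det [[-2, -2, -2], [0, 0, -4], [-2, 4, -2]] = -48 ≠ 0, so this unfolding has rank ≥ 3; CP rank is at least every unfolding rank, so rank(T) ≥ 3. (This is only a lower bound: in general the CP rank may exceed every unfolding rank, so we still need to exhibit 3 rank-1 terms summing to T.)
Upper bound: T is a sum of 3 rank-1 terms, T = [0, 1] ⊗ [2, -1] ⊗ [0, -2, 0] + [1, 0] ⊗ [0, 1] ⊗ [-4, 0, 2] + [1, 1] ⊗ [1, -1] ⊗ [-2, 0, -2] (one valid choice — decompositions are not unique — normalised so each a, b is primitive with positive first nonzero entry; check it by expanding all entries), so rank(T) ≤ 3.
These bounds meet, so rank(T) = 3.
Check entry T[2,1,1] = -2: (1)·(2)·(0) + (0)·(0)·(-4) + (1)·(1)·(-2) = -2.

3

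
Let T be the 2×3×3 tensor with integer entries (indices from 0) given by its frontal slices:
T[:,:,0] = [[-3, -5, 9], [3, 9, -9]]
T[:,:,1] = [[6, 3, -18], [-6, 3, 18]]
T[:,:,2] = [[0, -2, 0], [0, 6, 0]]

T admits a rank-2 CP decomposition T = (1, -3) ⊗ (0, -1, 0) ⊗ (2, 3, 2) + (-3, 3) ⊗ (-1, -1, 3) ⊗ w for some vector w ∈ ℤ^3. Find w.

w = (-1, 2, 0)

Subtract the known terms from T to get the rank-1 residual R = (-3, 3) ⊗ (-1, -1, 3) ⊗ w, so R[i,j,k] = a[i]·b[j]·w[k]. Pick indices with nonzero a[0]·b[0] = (-3)·(-1) = 3. Only the fibre through (0,0,·) is needed: R[0,0,:] = T[0,0,:] − Σₗ aₗ[0]bₗ[0]cₗ = [-3, 6, 0] − (1)·(0)·(2, 3, 2) = [-3, 6, 0]. Then w[k] = R[0,0,k] / 3 for each k, giving w = [-3, 6, 0] / 3 = (-1, 2, 0).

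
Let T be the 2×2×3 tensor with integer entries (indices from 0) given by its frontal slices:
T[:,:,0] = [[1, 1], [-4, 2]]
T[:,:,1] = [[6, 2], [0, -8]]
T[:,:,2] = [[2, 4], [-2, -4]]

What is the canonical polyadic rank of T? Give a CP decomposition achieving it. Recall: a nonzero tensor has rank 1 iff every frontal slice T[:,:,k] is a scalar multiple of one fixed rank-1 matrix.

Lower bound: the mode-3 unfolding of T (rows indexed by k, columns by (i,j) = (0,0), (0,1), (1,0), (1,1)) is [[1, 1, -4, 2], [6, 2, 0, -8], [2, 4, -2, -4]].
There the 3×3 minor on rows k ∈ {0, 1, 2}, columns (i,j) ∈ {(0,0), (0,1), (1,0)} is det [[1, 1, -4], [6, 2, 0], [2, 4, -2]] = -72 ≠ 0, so this unfolding has rank ≥ 3; CP rank is at least every unfolding rank, so rank(T) ≥ 3. (Flattening ranks never certify an upper bound on CP rank; for that we must actually write T with 3 rank-1 terms.)
Upper bound: T is a sum of 3 rank-1 terms, T = (1, -1) ∘ (1, 1) ∘ (4, 4, 0) + (1, -1) ∘ (1, 2) ∘ (-2, 0, 2) + (1, 2) ∘ (1, -1) ∘ (-1, 2, 0) (written with every a and b primitive with positive leading entry and the scale carried by c; CP decompositions are not unique, and this one is verified by expanding entrywise), so rank(T) ≤ 3.
These bounds meet, so rank(T) = 3.
Check entry T[1,1,2] = -4: (-1)·(1)·(0) + (-1)·(2)·(2) + (2)·(-1)·(0) = -4.

rank(T) = 3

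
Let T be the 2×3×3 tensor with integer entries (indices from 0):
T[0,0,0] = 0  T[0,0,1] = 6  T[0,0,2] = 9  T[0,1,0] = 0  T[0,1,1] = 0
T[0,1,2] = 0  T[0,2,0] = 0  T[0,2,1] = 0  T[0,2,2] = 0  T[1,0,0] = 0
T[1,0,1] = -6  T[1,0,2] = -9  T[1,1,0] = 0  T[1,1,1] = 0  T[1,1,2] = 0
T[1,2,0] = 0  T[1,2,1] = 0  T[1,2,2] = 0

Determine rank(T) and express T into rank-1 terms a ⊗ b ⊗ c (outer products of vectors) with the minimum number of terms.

Lower bound: T ≠ 0 (e.g. T[0,0,1] = 6), so rank(T) ≥ 1.
Upper bound: if T = a ⊗ b ⊗ c then every fibre of T is a multiple of the corresponding factor, so read the factors off the fibres through the nonzero entry T[0,0,1] = 6.
The mode-1 fibre T[:,0,1] = [6, -6] gives a = (1, -1) (primitive direction); the mode-2 fibre T[0,:,1] = [6, 0, 0] gives b = (1, 0, 0); then c[k] = T[0,0,k] / (a[0]·b[0]) = [0, 6, 9] / 1 = (0, 6, 9).
Expanding (1, -1) ⊗ (1, 0, 0) ⊗ (0, 6, 9) reproduces all 18 entries of T, so T = (1, -1) ⊗ (1, 0, 0) ⊗ (0, 6, 9) and rank(T) ≤ 1.
These bounds meet, so rank(T) = 1.
Check entry T[1,0,1] = -6: (-1)·(1)·(6) = -6.

rank(T) = 1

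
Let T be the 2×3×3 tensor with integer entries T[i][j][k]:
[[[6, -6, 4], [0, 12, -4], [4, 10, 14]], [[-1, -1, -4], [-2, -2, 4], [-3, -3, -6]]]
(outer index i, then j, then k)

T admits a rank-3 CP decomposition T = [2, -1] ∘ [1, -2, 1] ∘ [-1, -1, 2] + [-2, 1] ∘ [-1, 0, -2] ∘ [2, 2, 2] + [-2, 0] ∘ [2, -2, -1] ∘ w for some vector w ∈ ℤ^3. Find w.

w = [-1, 2, 1]

Subtract the known terms from T to get the rank-1 residual R = [-2, 0] ∘ [2, -2, -1] ∘ w, so R[i,j,k] = a[i]·b[j]·w[k]. Pick indices with nonzero a[0]·b[0] = (-2)·(2) = -4. Only the fibre through (0,0,·) is needed: R[0,0,:] = T[0,0,:] − Σₗ aₗ[0]bₗ[0]cₗ = [6, -6, 4] − (2)·(1)·[-1, -1, 2] − (-2)·(-1)·[2, 2, 2] = [4, -8, -4]. Then w[k] = R[0,0,k] / -4 for each k, giving w = [4, -8, -4] / -4 = [-1, 2, 1].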